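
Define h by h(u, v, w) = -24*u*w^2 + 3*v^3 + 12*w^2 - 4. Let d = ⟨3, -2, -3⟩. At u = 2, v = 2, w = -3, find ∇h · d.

-1368

∂h/∂u = -24*w^2
∂h/∂v = 9*v^2
∂h/∂w = -48*u*w + 24*w
∇h at (2, 2, -3) = (-216, 36, 216)
∇h · d = (-216)(3) + (36)(-2) + (216)(-3) = -1368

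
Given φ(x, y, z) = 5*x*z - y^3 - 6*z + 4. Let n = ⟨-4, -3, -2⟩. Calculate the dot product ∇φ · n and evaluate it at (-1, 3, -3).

163

∂φ/∂x = 5*z
∂φ/∂y = -3*y^2
∂φ/∂z = 5*x - 6
∇φ at (-1, 3, -3) = (-15, -27, -11)
∇φ · n = (-15)(-4) + (-27)(-3) + (-11)(-2) = 163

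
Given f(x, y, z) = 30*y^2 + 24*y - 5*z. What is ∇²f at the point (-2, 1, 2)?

∂²f/∂x² = 0
∂²f/∂y² = 60
∂²f/∂z² = 0
∇²f = 60
At (-2, 1, 2): 60.

60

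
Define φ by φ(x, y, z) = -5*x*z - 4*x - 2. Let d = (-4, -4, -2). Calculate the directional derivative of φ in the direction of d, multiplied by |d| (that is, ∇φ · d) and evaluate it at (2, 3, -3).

∂φ/∂x = -5*z - 4
∂φ/∂y = 0
∂φ/∂z = -5*x
∇φ at (2, 3, -3) = (11, 0, -10)
∇φ · d = (11)(-4) + (0)(-4) + (-10)(-2) = -24

-24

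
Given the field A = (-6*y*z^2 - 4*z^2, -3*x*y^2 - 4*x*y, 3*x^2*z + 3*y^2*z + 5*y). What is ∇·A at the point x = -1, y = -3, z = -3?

∂A₁/∂x = 0
∂A₂/∂y = -6*x*y - 4*x
∂A₃/∂z = 3*x^2 + 3*y^2
∇·A = 3*x^2 - 6*x*y - 4*x + 3*y^2
At (-1, -3, -3): 16.

16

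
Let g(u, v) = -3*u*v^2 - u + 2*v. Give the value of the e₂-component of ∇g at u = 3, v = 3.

-52

(∇g)_2 = ∂g/∂v = -6*u*v + 2
At (3, 3): -52.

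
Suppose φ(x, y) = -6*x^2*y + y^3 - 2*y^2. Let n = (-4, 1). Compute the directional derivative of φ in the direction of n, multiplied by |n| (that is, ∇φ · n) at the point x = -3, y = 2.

∂φ/∂x = -12*x*y
∂φ/∂y = -6*x^2 + 3*y^2 - 4*y
∇φ at (-3, 2) = (72, -50)
∇φ · n = (72)(-4) + (-50)(1) = -338

-338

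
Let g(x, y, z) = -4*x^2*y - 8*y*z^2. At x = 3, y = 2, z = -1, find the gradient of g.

(-48, -44, 32)

∂g/∂x = -8*x*y
∂g/∂y = -4*x^2 - 8*z^2
∂g/∂z = -16*y*z
∇g = (-8*x*y, -4*x^2 - 8*z^2, -16*y*z)
At (3, 2, -1): (-48, -44, 32).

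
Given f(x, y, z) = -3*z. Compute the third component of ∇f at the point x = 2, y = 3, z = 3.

(∇f)_3 = ∂f/∂z = -3
At (2, 3, 3): -3.

-3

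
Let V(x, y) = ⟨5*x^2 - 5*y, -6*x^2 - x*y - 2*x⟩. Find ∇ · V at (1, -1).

9

∂V₁/∂x = 10*x
∂V₂/∂y = -x
∇·V = 9*x
At (1, -1): 9.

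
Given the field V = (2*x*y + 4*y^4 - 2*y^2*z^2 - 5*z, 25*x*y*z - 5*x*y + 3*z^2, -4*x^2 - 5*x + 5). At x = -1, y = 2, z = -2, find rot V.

(62, 24, -204)

(∇×V)₁ = ∂V₃/∂y − ∂V₂/∂z = -25*x*y - 6*z
(∇×V)₂ = ∂V₁/∂z − ∂V₃/∂x = 8*x - 4*y^2*z
(∇×V)₃ = ∂V₂/∂x − ∂V₁/∂y = -2*x - 16*y^3 + 4*y*z^2 + 25*y*z - 5*y
∇×V = (-25*x*y - 6*z, 8*x - 4*y^2*z, -2*x - 16*y^3 + 4*y*z^2 + 25*y*z - 5*y)
At (-1, 2, -2): (62, 24, -204).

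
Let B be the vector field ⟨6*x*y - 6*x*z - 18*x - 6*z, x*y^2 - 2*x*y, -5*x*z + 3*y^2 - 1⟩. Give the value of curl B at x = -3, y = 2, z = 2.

(12, 22, 18)

(∇×B)₁ = ∂B₃/∂y − ∂B₂/∂z = 6*y
(∇×B)₂ = ∂B₁/∂z − ∂B₃/∂x = -6*x + 5*z - 6
(∇×B)₃ = ∂B₂/∂x − ∂B₁/∂y = -6*x + y^2 - 2*y
∇×B = (6*y, -6*x + 5*z - 6, -6*x + y^2 - 2*y)
At (-3, 2, 2): (12, 22, 18).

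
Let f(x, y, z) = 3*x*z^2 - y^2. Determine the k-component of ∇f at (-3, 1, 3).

(∇f)_3 = ∂f/∂z = 6*x*z
At (-3, 1, 3): -54.

-54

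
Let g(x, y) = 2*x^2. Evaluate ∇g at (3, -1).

∂g/∂x = 4*x
∂g/∂y = 0
∇g = (4*x, 0)
At (3, -1): (12, 0).

(12, 0)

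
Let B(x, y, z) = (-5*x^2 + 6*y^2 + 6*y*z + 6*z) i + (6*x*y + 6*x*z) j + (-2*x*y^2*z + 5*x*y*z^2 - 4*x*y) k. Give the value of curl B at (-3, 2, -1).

(∇×B)₁ = ∂B₃/∂y − ∂B₂/∂z = -4*x*y*z + 5*x*z^2 - 10*x
(∇×B)₂ = ∂B₁/∂z − ∂B₃/∂x = 2*y^2*z - 5*y*z^2 + 10*y + 6
(∇×B)₃ = ∂B₂/∂x − ∂B₁/∂y = -6*y
∇×B = (-4*x*y*z + 5*x*z^2 - 10*x, 2*y^2*z - 5*y*z^2 + 10*y + 6, -6*y)
At (-3, 2, -1): (-9, 8, -12).

(-9, 8, -12)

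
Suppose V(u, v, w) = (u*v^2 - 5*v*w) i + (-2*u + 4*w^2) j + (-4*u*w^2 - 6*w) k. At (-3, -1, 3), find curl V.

(-24, 41, 7)

(∇×V)₁ = ∂V₃/∂v − ∂V₂/∂w = -8*w
(∇×V)₂ = ∂V₁/∂w − ∂V₃/∂u = -5*v + 4*w^2
(∇×V)₃ = ∂V₂/∂u − ∂V₁/∂v = -2*u*v + 5*w - 2
∇×V = (-8*w, -5*v + 4*w^2, -2*u*v + 5*w - 2)
At (-3, -1, 3): (-24, 41, 7).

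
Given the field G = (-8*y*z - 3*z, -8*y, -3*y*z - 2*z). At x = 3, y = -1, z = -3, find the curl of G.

(∇×G)₁ = ∂G₃/∂y − ∂G₂/∂z = -3*z
(∇×G)₂ = ∂G₁/∂z − ∂G₃/∂x = -8*y - 3
(∇×G)₃ = ∂G₂/∂x − ∂G₁/∂y = 8*z
∇×G = (-3*z, -8*y - 3, 8*z)
At (3, -1, -3): (9, 5, -24).

(9, 5, -24)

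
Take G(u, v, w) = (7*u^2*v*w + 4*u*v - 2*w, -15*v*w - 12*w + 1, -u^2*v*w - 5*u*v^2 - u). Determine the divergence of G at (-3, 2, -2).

188

∂G₁/∂u = 14*u*v*w + 4*v
∂G₂/∂v = -15*w
∂G₃/∂w = -u^2*v
∇·G = -u^2*v + 14*u*v*w + 4*v - 15*w
At (-3, 2, -2): 188.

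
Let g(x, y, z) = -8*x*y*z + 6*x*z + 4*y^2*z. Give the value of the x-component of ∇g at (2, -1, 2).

(∇g)_1 = ∂g/∂x = -8*y*z + 6*z
At (2, -1, 2): 28.

28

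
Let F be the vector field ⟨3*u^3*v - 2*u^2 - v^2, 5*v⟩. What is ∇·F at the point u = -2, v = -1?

∂F₁/∂u = 9*u^2*v - 4*u
∂F₂/∂v = 5
∇·F = 9*u^2*v - 4*u + 5
At (-2, -1): -23.

-23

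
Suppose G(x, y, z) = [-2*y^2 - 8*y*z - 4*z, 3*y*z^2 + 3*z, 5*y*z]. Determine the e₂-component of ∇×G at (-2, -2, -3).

12

(∇×G)_2 = ∂G₁/∂z − ∂G₃/∂x
= -8*y - 4 − (0)
= -8*y - 4
At (-2, -2, -3): 12.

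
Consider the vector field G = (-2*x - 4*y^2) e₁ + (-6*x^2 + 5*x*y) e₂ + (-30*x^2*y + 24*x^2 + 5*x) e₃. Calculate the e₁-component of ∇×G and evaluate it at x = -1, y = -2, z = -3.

-30

(∇×G)_1 = ∂G₃/∂y − ∂G₂/∂z
= -30*x^2 − (0)
= -30*x^2
At (-1, -2, -3): -30.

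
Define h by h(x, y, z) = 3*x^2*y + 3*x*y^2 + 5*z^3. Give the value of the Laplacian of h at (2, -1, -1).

-24

∂²h/∂x² = 6*y
∂²h/∂y² = 6*x
∂²h/∂z² = 30*z
∇²h = 6*x + 6*y + 30*z
At (2, -1, -1): -24.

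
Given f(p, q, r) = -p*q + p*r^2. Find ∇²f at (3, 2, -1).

6

∂²f/∂p² = 0
∂²f/∂q² = 0
∂²f/∂r² = 2*p
∇²f = 2*p
At (3, 2, -1): 6.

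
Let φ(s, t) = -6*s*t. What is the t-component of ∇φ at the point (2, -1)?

-12

(∇φ)_2 = ∂φ/∂t = -6*s
At (2, -1): -12.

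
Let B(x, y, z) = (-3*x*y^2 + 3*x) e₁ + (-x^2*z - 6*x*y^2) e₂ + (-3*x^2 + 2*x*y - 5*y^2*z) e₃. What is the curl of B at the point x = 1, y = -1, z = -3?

(-27, 8, -6)

(∇×B)₁ = ∂B₃/∂y − ∂B₂/∂z = x^2 + 2*x - 10*y*z
(∇×B)₂ = ∂B₁/∂z − ∂B₃/∂x = 6*x - 2*y
(∇×B)₃ = ∂B₂/∂x − ∂B₁/∂y = 6*x*y - 2*x*z - 6*y^2
∇×B = (x^2 + 2*x - 10*y*z, 6*x - 2*y, 6*x*y - 2*x*z - 6*y^2)
At (1, -1, -3): (-27, 8, -6).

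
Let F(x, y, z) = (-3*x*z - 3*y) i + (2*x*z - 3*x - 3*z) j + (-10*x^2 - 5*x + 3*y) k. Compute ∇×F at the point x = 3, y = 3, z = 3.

(0, 56, 6)

(∇×F)₁ = ∂F₃/∂y − ∂F₂/∂z = -2*x + 6
(∇×F)₂ = ∂F₁/∂z − ∂F₃/∂x = 17*x + 5
(∇×F)₃ = ∂F₂/∂x − ∂F₁/∂y = 2*z
∇×F = (-2*x + 6, 17*x + 5, 2*z)
At (3, 3, 3): (0, 56, 6).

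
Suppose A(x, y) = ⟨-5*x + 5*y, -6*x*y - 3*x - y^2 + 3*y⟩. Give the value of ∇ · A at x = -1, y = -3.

∂A₁/∂x = -5
∂A₂/∂y = -6*x - 2*y + 3
∇·A = -6*x - 2*y - 2
At (-1, -3): 10.

10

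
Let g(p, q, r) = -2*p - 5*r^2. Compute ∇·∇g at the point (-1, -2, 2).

-10

∂²g/∂p² = 0
∂²g/∂q² = 0
∂²g/∂r² = -10
∇²g = -10
At (-1, -2, 2): -10.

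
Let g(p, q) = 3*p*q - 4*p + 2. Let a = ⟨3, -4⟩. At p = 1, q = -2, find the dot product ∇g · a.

-42

∂g/∂p = 3*q - 4
∂g/∂q = 3*p
∇g at (1, -2) = (-10, 3)
∇g · a = (-10)(3) + (3)(-4) = -42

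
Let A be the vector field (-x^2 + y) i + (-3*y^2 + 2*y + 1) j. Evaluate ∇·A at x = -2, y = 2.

∂A₁/∂x = -2*x
∂A₂/∂y = -6*y + 2
∇·A = -2*x - 6*y + 2
At (-2, 2): -6.

-6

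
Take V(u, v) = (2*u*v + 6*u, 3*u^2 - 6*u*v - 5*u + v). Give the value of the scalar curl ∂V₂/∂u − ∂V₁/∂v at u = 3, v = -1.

13

∂V₂/∂u = 6*u - 6*v - 5
∂V₁/∂v = 2*u
Scalar curl = 4*u - 6*v - 5
At (3, -1): 13.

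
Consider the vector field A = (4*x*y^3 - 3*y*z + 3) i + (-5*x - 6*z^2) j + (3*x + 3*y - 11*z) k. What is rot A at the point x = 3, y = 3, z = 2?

(∇×A)₁ = ∂A₃/∂y − ∂A₂/∂z = 12*z + 3
(∇×A)₂ = ∂A₁/∂z − ∂A₃/∂x = -3*y - 3
(∇×A)₃ = ∂A₂/∂x − ∂A₁/∂y = -12*x*y^2 + 3*z - 5
∇×A = (12*z + 3, -3*y - 3, -12*x*y^2 + 3*z - 5)
At (3, 3, 2): (27, -12, -323).

(27, -12, -323)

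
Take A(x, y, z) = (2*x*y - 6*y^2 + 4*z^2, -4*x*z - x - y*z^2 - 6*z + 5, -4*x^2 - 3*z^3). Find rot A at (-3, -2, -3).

(6, -48, -7)

(∇×A)₁ = ∂A₃/∂y − ∂A₂/∂z = 4*x + 2*y*z + 6
(∇×A)₂ = ∂A₁/∂z − ∂A₃/∂x = 8*x + 8*z
(∇×A)₃ = ∂A₂/∂x − ∂A₁/∂y = -2*x + 12*y - 4*z - 1
∇×A = (4*x + 2*y*z + 6, 8*x + 8*z, -2*x + 12*y - 4*z - 1)
At (-3, -2, -3): (6, -48, -7).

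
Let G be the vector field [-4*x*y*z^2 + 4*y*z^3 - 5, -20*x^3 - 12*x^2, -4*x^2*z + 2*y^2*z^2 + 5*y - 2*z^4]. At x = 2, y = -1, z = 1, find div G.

∂G₁/∂x = -4*y*z^2
∂G₂/∂y = 0
∂G₃/∂z = -4*x^2 + 4*y^2*z - 8*z^3
∇·G = -4*x^2 + 4*y^2*z - 4*y*z^2 - 8*z^3
At (2, -1, 1): -16.

-16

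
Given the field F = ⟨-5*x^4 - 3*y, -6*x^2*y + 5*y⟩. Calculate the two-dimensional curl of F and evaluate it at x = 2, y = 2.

-45

∂F₂/∂x = -12*x*y
∂F₁/∂y = -3
Scalar curl = -12*x*y + 3
At (2, 2): -45.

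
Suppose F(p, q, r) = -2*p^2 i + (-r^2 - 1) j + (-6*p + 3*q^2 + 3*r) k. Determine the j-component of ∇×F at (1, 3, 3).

6

(∇×F)_2 = ∂F₁/∂r − ∂F₃/∂p
= 0 − (-6)
= 6
At (1, 3, 3): 6.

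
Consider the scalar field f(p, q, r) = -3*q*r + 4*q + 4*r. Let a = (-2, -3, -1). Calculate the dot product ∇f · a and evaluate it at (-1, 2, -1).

-19

∂f/∂p = 0
∂f/∂q = -3*r + 4
∂f/∂r = -3*q + 4
∇f at (-1, 2, -1) = (0, 7, -2)
∇f · a = (0)(-2) + (7)(-3) + (-2)(-1) = -19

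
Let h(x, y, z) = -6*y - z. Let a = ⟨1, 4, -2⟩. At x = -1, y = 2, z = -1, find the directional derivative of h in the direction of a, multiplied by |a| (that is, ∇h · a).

-22

∂h/∂x = 0
∂h/∂y = -6
∂h/∂z = -1
∇h at (-1, 2, -1) = (0, -6, -1)
∇h · a = (0)(1) + (-6)(4) + (-1)(-2) = -22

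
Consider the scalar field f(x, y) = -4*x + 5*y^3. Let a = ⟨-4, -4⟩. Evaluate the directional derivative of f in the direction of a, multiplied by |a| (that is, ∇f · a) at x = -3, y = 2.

-224

∂f/∂x = -4
∂f/∂y = 15*y^2
∇f at (-3, 2) = (-4, 60)
∇f · a = (-4)(-4) + (60)(-4) = -224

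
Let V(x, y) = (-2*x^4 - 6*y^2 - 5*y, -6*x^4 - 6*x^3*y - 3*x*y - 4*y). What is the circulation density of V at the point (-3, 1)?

∂V₂/∂x = -24*x^3 - 18*x^2*y - 3*y
∂V₁/∂y = -12*y - 5
Scalar curl = -24*x^3 - 18*x^2*y + 9*y + 5
At (-3, 1): 500.

500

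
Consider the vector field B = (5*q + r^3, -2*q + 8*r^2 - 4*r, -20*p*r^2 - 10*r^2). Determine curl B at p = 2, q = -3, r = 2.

(∇×B)₁ = ∂B₃/∂q − ∂B₂/∂r = -16*r + 4
(∇×B)₂ = ∂B₁/∂r − ∂B₃/∂p = 23*r^2
(∇×B)₃ = ∂B₂/∂p − ∂B₁/∂q = -5
∇×B = (-16*r + 4, 23*r^2, -5)
At (2, -3, 2): (-28, 92, -5).

(-28, 92, -5)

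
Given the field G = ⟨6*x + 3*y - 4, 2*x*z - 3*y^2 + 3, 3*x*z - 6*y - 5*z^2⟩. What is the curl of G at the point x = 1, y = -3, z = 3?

(-8, -9, 3)

(∇×G)₁ = ∂G₃/∂y − ∂G₂/∂z = -2*x - 6
(∇×G)₂ = ∂G₁/∂z − ∂G₃/∂x = -3*z
(∇×G)₃ = ∂G₂/∂x − ∂G₁/∂y = 2*z - 3
∇×G = (-2*x - 6, -3*z, 2*z - 3)
At (1, -3, 3): (-8, -9, 3).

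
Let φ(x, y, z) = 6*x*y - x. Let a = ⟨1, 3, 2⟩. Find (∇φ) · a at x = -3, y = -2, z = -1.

∂φ/∂x = 6*y - 1
∂φ/∂y = 6*x
∂φ/∂z = 0
∇φ at (-3, -2, -1) = (-13, -18, 0)
∇φ · a = (-13)(1) + (-18)(3) + (0)(2) = -67

-67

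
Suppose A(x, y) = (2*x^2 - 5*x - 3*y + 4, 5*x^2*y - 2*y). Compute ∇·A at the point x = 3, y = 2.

∂A₁/∂x = 4*x - 5
∂A₂/∂y = 5*x^2 - 2
∇·A = 5*x^2 + 4*x - 7
At (3, 2): 50.

50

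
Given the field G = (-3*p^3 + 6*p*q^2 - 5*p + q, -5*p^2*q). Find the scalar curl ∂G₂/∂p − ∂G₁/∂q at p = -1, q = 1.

21

∂G₂/∂p = -10*p*q
∂G₁/∂q = 12*p*q + 1
Scalar curl = -22*p*q - 1
At (-1, 1): 21.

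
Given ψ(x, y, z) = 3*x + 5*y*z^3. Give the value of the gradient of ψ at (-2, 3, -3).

∂ψ/∂x = 3
∂ψ/∂y = 5*z^3
∂ψ/∂z = 15*y*z^2
∇ψ = (3, 5*z^3, 15*y*z^2)
At (-2, 3, -3): (3, -135, 405).

(3, -135, 405)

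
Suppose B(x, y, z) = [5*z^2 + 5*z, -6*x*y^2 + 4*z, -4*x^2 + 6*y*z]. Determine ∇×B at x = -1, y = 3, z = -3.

(∇×B)₁ = ∂B₃/∂y − ∂B₂/∂z = 6*z - 4
(∇×B)₂ = ∂B₁/∂z − ∂B₃/∂x = 8*x + 10*z + 5
(∇×B)₃ = ∂B₂/∂x − ∂B₁/∂y = -6*y^2
∇×B = (6*z - 4, 8*x + 10*z + 5, -6*y^2)
At (-1, 3, -3): (-22, -33, -54).

(-22, -33, -54)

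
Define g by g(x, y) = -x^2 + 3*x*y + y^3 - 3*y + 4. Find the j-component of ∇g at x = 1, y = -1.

(∇g)_2 = ∂g/∂y = 3*x + 3*y^2 - 3
At (1, -1): 3.

3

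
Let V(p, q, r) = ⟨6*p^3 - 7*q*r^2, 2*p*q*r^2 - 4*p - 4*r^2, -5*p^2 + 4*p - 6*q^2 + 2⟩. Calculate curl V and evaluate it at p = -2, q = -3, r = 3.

(-12, 102, 5)

(∇×V)₁ = ∂V₃/∂q − ∂V₂/∂r = -4*p*q*r - 12*q + 8*r
(∇×V)₂ = ∂V₁/∂r − ∂V₃/∂p = 10*p - 14*q*r - 4
(∇×V)₃ = ∂V₂/∂p − ∂V₁/∂q = 2*q*r^2 + 7*r^2 - 4
∇×V = (-4*p*q*r - 12*q + 8*r, 10*p - 14*q*r - 4, 2*q*r^2 + 7*r^2 - 4)
At (-2, -3, 3): (-12, 102, 5).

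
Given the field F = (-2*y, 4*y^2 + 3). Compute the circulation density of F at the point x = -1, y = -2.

2

∂F₂/∂x = 0
∂F₁/∂y = -2
Scalar curl = 2
At (-1, -2): 2.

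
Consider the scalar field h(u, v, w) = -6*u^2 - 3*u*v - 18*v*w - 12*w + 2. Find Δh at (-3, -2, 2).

∂²h/∂u² = -12
∂²h/∂v² = 0
∂²h/∂w² = 0
∇²h = -12
At (-3, -2, 2): -12.

-12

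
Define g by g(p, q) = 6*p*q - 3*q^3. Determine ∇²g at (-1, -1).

∂²g/∂p² = 0
∂²g/∂q² = -18*q
∇²g = -18*q
At (-1, -1): 18.

18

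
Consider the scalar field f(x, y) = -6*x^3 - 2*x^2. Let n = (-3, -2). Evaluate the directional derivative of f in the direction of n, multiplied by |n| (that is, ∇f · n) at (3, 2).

522

∂f/∂x = -18*x^2 - 4*x
∂f/∂y = 0
∇f at (3, 2) = (-174, 0)
∇f · n = (-174)(-3) + (0)(-2) = 522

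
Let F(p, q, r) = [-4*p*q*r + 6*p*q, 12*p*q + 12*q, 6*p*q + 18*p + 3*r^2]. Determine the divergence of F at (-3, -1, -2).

-50

∂F₁/∂p = -4*q*r + 6*q
∂F₂/∂q = 12*p + 12
∂F₃/∂r = 6*r
∇·F = 12*p - 4*q*r + 6*q + 6*r + 12
At (-3, -1, -2): -50.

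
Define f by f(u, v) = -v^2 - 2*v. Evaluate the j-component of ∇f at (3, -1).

0

(∇f)_2 = ∂f/∂v = -2*v - 2
At (3, -1): 0.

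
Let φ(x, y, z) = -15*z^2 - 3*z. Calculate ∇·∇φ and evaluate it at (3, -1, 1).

-30

∂²φ/∂x² = 0
∂²φ/∂y² = 0
∂²φ/∂z² = -30
∇²φ = -30
At (3, -1, 1): -30.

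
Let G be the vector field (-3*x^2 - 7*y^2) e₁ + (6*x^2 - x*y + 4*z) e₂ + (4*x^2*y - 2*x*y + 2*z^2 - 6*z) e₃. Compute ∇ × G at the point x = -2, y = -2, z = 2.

(∇×G)₁ = ∂G₃/∂y − ∂G₂/∂z = 4*x^2 - 2*x - 4
(∇×G)₂ = ∂G₁/∂z − ∂G₃/∂x = -8*x*y + 2*y
(∇×G)₃ = ∂G₂/∂x − ∂G₁/∂y = 12*x + 13*y
∇×G = (4*x^2 - 2*x - 4, -8*x*y + 2*y, 12*x + 13*y)
At (-2, -2, 2): (16, -36, -50).

(16, -36, -50)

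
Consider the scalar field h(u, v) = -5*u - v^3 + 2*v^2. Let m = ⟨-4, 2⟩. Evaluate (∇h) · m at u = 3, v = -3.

-58

∂h/∂u = -5
∂h/∂v = -3*v^2 + 4*v
∇h at (3, -3) = (-5, -39)
∇h · m = (-5)(-4) + (-39)(2) = -58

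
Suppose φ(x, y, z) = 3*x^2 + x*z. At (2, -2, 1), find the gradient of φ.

(13, 0, 2)

∂φ/∂x = 6*x + z
∂φ/∂y = 0
∂φ/∂z = x
∇φ = (6*x + z, 0, x)
At (2, -2, 1): (13, 0, 2).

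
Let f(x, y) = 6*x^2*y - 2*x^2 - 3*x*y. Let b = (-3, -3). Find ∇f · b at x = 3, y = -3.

∂f/∂x = 12*x*y - 4*x - 3*y
∂f/∂y = 6*x^2 - 3*x
∇f at (3, -3) = (-111, 45)
∇f · b = (-111)(-3) + (45)(-3) = 198

198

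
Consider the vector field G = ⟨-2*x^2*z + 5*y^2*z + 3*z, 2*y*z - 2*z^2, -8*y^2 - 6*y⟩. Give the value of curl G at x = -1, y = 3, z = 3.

(-48, 46, -90)

(∇×G)₁ = ∂G₃/∂y − ∂G₂/∂z = -18*y + 4*z - 6
(∇×G)₂ = ∂G₁/∂z − ∂G₃/∂x = -2*x^2 + 5*y^2 + 3
(∇×G)₃ = ∂G₂/∂x − ∂G₁/∂y = -10*y*z
∇×G = (-18*y + 4*z - 6, -2*x^2 + 5*y^2 + 3, -10*y*z)
At (-1, 3, 3): (-48, 46, -90).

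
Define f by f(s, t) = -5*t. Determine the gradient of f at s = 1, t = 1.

(0, -5)

∂f/∂s = 0
∂f/∂t = -5
∇f = (0, -5)
At (1, 1): (0, -5).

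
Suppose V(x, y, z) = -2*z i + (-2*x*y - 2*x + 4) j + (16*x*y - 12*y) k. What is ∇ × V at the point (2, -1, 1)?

(∇×V)₁ = ∂V₃/∂y − ∂V₂/∂z = 16*x - 12
(∇×V)₂ = ∂V₁/∂z − ∂V₃/∂x = -16*y - 2
(∇×V)₃ = ∂V₂/∂x − ∂V₁/∂y = -2*y - 2
∇×V = (16*x - 12, -16*y - 2, -2*y - 2)
At (2, -1, 1): (20, 14, 0).

(20, 14, 0)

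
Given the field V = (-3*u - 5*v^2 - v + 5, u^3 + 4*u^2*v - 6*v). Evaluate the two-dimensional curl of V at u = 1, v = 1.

22

∂V₂/∂u = 3*u^2 + 8*u*v
∂V₁/∂v = -10*v - 1
Scalar curl = 3*u^2 + 8*u*v + 10*v + 1
At (1, 1): 22.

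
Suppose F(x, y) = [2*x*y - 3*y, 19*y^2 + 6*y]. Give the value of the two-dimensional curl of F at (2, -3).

∂F₂/∂x = 0
∂F₁/∂y = 2*x - 3
Scalar curl = -2*x + 3
At (2, -3): -1.

-1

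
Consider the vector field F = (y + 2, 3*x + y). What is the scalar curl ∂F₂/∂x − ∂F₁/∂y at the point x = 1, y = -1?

∂F₂/∂x = 3
∂F₁/∂y = 1
Scalar curl = 2
At (1, -1): 2.

2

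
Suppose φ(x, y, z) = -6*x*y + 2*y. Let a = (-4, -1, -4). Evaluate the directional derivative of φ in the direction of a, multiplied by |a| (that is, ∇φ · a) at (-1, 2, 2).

40

∂φ/∂x = -6*y
∂φ/∂y = -6*x + 2
∂φ/∂z = 0
∇φ at (-1, 2, 2) = (-12, 8, 0)
∇φ · a = (-12)(-4) + (8)(-1) + (0)(-4) = 40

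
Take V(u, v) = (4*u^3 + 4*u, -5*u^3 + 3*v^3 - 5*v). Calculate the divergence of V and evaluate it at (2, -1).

∂V₁/∂u = 12*u^2 + 4
∂V₂/∂v = 9*v^2 - 5
∇·V = 12*u^2 + 9*v^2 - 1
At (2, -1): 56.

56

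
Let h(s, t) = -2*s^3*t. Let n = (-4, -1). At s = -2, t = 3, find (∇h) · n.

∂h/∂s = -6*s^2*t
∂h/∂t = -2*s^3
∇h at (-2, 3) = (-72, 16)
∇h · n = (-72)(-4) + (16)(-1) = 272

272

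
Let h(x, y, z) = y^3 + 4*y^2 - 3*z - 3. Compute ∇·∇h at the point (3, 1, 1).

∂²h/∂x² = 0
∂²h/∂y² = 2*(3*y + 4)
∂²h/∂z² = 0
∇²h = 6*y + 8
At (3, 1, 1): 14.

14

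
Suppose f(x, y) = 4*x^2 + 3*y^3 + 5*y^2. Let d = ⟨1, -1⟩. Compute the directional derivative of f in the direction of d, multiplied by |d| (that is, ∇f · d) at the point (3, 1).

∂f/∂x = 8*x
∂f/∂y = 9*y^2 + 10*y
∇f at (3, 1) = (24, 19)
∇f · d = (24)(1) + (19)(-1) = 5

5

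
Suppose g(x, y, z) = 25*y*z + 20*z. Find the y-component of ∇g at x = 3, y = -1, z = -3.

-75

(∇g)_2 = ∂g/∂y = 25*z
At (3, -1, -3): -75.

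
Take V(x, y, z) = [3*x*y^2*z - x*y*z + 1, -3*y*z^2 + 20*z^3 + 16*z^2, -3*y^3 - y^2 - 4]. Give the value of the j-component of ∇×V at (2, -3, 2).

60

(∇×V)_2 = ∂V₁/∂z − ∂V₃/∂x
= 3*x*y^2 - x*y − (0)
= 3*x*y^2 - x*y
At (2, -3, 2): 60.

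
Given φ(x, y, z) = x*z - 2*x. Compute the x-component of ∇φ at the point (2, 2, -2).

-4

(∇φ)_1 = ∂φ/∂x = z - 2
At (2, 2, -2): -4.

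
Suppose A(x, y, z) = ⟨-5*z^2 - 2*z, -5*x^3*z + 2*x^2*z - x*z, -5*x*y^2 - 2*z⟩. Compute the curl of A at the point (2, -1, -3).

(∇×A)₁ = ∂A₃/∂y − ∂A₂/∂z = 5*x^3 - 2*x^2 - 10*x*y + x
(∇×A)₂ = ∂A₁/∂z − ∂A₃/∂x = 5*y^2 - 10*z - 2
(∇×A)₃ = ∂A₂/∂x − ∂A₁/∂y = -15*x^2*z + 4*x*z - z
∇×A = (5*x^3 - 2*x^2 - 10*x*y + x, 5*y^2 - 10*z - 2, -15*x^2*z + 4*x*z - z)
At (2, -1, -3): (54, 33, 159).

(54, 33, 159)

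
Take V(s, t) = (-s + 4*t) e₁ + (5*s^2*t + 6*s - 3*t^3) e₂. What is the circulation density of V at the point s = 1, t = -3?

-28

∂V₂/∂s = 10*s*t + 6
∂V₁/∂t = 4
Scalar curl = 10*s*t + 2
At (1, -3): -28.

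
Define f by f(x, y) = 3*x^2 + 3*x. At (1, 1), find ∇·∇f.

6

∂²f/∂x² = 6
∂²f/∂y² = 0
∇²f = 6
At (1, 1): 6.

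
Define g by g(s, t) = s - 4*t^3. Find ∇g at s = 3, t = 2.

(1, -48)

∂g/∂s = 1
∂g/∂t = -12*t^2
∇g = (1, -12*t^2)
At (3, 2): (1, -48).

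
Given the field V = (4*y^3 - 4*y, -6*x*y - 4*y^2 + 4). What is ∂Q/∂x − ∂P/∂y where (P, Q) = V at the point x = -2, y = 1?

-14

∂V₂/∂x = -6*y
∂V₁/∂y = 12*y^2 - 4
Scalar curl = -12*y^2 - 6*y + 4
At (-2, 1): -14.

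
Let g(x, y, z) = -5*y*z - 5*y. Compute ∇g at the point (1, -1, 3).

∂g/∂x = 0
∂g/∂y = -5*z - 5
∂g/∂z = -5*y
∇g = (0, -5*z - 5, -5*y)
At (1, -1, 3): (0, -20, 5).

(0, -20, 5)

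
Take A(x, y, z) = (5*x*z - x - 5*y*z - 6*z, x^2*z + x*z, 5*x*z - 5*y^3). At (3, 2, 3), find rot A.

(∇×A)₁ = ∂A₃/∂y − ∂A₂/∂z = -x^2 - x - 15*y^2
(∇×A)₂ = ∂A₁/∂z − ∂A₃/∂x = 5*x - 5*y - 5*z - 6
(∇×A)₃ = ∂A₂/∂x − ∂A₁/∂y = 2*x*z + 6*z
∇×A = (-x^2 - x - 15*y^2, 5*x - 5*y - 5*z - 6, 2*x*z + 6*z)
At (3, 2, 3): (-72, -16, 36).

(-72, -16, 36)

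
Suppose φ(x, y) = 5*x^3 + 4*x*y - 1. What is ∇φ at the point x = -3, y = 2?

∂φ/∂x = 15*x^2 + 4*y
∂φ/∂y = 4*x
∇φ = (15*x^2 + 4*y, 4*x)
At (-3, 2): (143, -12).

(143, -12)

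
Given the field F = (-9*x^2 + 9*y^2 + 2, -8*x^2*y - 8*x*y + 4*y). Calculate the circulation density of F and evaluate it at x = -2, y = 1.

∂F₂/∂x = -16*x*y - 8*y
∂F₁/∂y = 18*y
Scalar curl = -16*x*y - 26*y
At (-2, 1): 6.

6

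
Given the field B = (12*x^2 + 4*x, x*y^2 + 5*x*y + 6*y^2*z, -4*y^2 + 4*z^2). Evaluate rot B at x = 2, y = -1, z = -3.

(2, 0, -4)

(∇×B)₁ = ∂B₃/∂y − ∂B₂/∂z = -6*y^2 - 8*y
(∇×B)₂ = ∂B₁/∂z − ∂B₃/∂x = 0
(∇×B)₃ = ∂B₂/∂x − ∂B₁/∂y = y^2 + 5*y
∇×B = (-6*y^2 - 8*y, 0, y^2 + 5*y)
At (2, -1, -3): (2, 0, -4).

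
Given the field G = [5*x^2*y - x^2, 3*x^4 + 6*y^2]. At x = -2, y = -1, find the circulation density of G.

∂G₂/∂x = 12*x^3
∂G₁/∂y = 5*x^2
Scalar curl = 12*x^3 - 5*x^2
At (-2, -1): -116.

-116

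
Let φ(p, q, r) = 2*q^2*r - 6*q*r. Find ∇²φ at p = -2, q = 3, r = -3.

∂²φ/∂p² = 0
∂²φ/∂q² = 4*r
∂²φ/∂r² = 0
∇²φ = 4*r
At (-2, 3, -3): -12.

-12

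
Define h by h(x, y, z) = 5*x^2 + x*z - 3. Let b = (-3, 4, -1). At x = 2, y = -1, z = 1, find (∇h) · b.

-65

∂h/∂x = 10*x + z
∂h/∂y = 0
∂h/∂z = x
∇h at (2, -1, 1) = (21, 0, 2)
∇h · b = (21)(-3) + (0)(4) + (2)(-1) = -65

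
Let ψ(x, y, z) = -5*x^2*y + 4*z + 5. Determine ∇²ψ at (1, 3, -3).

∂²ψ/∂x² = -10*y
∂²ψ/∂y² = 0
∂²ψ/∂z² = 0
∇²ψ = -10*y
At (1, 3, -3): -30.

-30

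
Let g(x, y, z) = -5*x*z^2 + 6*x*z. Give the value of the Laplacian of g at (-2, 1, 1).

20

∂²g/∂x² = 0
∂²g/∂y² = 0
∂²g/∂z² = -10*x
∇²g = -10*x
At (-2, 1, 1): 20.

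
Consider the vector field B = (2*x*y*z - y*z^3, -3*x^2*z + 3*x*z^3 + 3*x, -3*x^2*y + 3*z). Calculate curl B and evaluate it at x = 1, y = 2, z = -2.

(∇×B)₁ = ∂B₃/∂y − ∂B₂/∂z = -9*x*z^2
(∇×B)₂ = ∂B₁/∂z − ∂B₃/∂x = 8*x*y - 3*y*z^2
(∇×B)₃ = ∂B₂/∂x − ∂B₁/∂y = -8*x*z + 4*z^3 + 3
∇×B = (-9*x*z^2, 8*x*y - 3*y*z^2, -8*x*z + 4*z^3 + 3)
At (1, 2, -2): (-36, -8, -13).

(-36, -8, -13)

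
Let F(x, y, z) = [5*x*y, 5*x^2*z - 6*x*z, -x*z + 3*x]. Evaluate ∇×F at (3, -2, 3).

(-27, 0, 57)

(∇×F)₁ = ∂F₃/∂y − ∂F₂/∂z = -5*x^2 + 6*x
(∇×F)₂ = ∂F₁/∂z − ∂F₃/∂x = z - 3
(∇×F)₃ = ∂F₂/∂x − ∂F₁/∂y = 10*x*z - 5*x - 6*z
∇×F = (-5*x^2 + 6*x, z - 3, 10*x*z - 5*x - 6*z)
At (3, -2, 3): (-27, 0, 57).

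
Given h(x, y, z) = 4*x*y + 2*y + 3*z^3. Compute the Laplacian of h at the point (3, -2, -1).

-18

∂²h/∂x² = 0
∂²h/∂y² = 0
∂²h/∂z² = 18*z
∇²h = 18*z
At (3, -2, -1): -18.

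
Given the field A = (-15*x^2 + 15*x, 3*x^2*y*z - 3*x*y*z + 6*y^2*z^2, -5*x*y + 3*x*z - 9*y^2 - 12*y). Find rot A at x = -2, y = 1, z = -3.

(-2, 14, 45)

(∇×A)₁ = ∂A₃/∂y − ∂A₂/∂z = -3*x^2*y + 3*x*y - 5*x - 12*y^2*z - 18*y - 12
(∇×A)₂ = ∂A₁/∂z − ∂A₃/∂x = 5*y - 3*z
(∇×A)₃ = ∂A₂/∂x − ∂A₁/∂y = 6*x*y*z - 3*y*z
∇×A = (-3*x^2*y + 3*x*y - 5*x - 12*y^2*z - 18*y - 12, 5*y - 3*z, 6*x*y*z - 3*y*z)
At (-2, 1, -3): (-2, 14, 45).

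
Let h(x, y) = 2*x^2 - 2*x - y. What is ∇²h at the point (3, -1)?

4

∂²h/∂x² = 4
∂²h/∂y² = 0
∇²h = 4
At (3, -1): 4.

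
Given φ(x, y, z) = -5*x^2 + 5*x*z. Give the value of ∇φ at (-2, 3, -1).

∂φ/∂x = -10*x + 5*z
∂φ/∂y = 0
∂φ/∂z = 5*x
∇φ = (-10*x + 5*z, 0, 5*x)
At (-2, 3, -1): (15, 0, -10).

(15, 0, -10)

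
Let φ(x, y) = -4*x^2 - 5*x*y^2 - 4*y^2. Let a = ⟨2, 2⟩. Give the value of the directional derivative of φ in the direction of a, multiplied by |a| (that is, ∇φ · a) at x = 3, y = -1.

∂φ/∂x = -8*x - 5*y^2
∂φ/∂y = -10*x*y - 8*y
∇φ at (3, -1) = (-29, 38)
∇φ · a = (-29)(2) + (38)(2) = 18

18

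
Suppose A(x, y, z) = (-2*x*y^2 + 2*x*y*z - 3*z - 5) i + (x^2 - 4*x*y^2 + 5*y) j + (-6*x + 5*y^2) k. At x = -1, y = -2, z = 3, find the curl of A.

(∇×A)₁ = ∂A₃/∂y − ∂A₂/∂z = 10*y
(∇×A)₂ = ∂A₁/∂z − ∂A₃/∂x = 2*x*y + 3
(∇×A)₃ = ∂A₂/∂x − ∂A₁/∂y = 4*x*y - 2*x*z + 2*x - 4*y^2
∇×A = (10*y, 2*x*y + 3, 4*x*y - 2*x*z + 2*x - 4*y^2)
At (-1, -2, 3): (-20, 7, -4).

(-20, 7, -4)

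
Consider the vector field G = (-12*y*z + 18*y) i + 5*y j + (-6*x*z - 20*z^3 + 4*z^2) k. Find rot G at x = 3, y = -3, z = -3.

(∇×G)₁ = ∂G₃/∂y − ∂G₂/∂z = 0
(∇×G)₂ = ∂G₁/∂z − ∂G₃/∂x = -12*y + 6*z
(∇×G)₃ = ∂G₂/∂x − ∂G₁/∂y = 12*z - 18
∇×G = (0, -12*y + 6*z, 12*z - 18)
At (3, -3, -3): (0, 18, -54).

(0, 18, -54)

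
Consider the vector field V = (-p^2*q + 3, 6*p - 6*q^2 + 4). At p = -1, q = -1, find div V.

∂V₁/∂p = -2*p*q
∂V₂/∂q = -12*q
∇·V = -2*p*q - 12*q
At (-1, -1): 10.

10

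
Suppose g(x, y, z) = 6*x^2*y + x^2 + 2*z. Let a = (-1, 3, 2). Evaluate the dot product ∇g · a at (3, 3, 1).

∂g/∂x = 12*x*y + 2*x
∂g/∂y = 6*x^2
∂g/∂z = 2
∇g at (3, 3, 1) = (114, 54, 2)
∇g · a = (114)(-1) + (54)(3) + (2)(2) = 52

52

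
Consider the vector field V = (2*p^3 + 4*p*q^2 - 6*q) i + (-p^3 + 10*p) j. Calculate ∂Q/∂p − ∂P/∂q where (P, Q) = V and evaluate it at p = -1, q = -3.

∂V₂/∂p = -3*p^2 + 10
∂V₁/∂q = 8*p*q - 6
Scalar curl = -3*p^2 - 8*p*q + 16
At (-1, -3): -11.

-11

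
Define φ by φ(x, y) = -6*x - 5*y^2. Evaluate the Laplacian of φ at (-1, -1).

∂²φ/∂x² = 0
∂²φ/∂y² = -10
∇²φ = -10
At (-1, -1): -10.

-10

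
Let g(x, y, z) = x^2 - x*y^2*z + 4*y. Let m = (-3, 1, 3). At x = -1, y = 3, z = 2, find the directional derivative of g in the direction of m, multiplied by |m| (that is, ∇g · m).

103

∂g/∂x = 2*x - y^2*z
∂g/∂y = -2*x*y*z + 4
∂g/∂z = -x*y^2
∇g at (-1, 3, 2) = (-20, 16, 9)
∇g · m = (-20)(-3) + (16)(1) + (9)(3) = 103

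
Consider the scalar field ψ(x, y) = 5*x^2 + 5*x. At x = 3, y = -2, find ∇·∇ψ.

10

∂²ψ/∂x² = 10
∂²ψ/∂y² = 0
∇²ψ = 10
At (3, -2): 10.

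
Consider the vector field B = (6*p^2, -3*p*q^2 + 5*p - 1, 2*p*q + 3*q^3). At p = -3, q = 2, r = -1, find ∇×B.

(∇×B)₁ = ∂B₃/∂q − ∂B₂/∂r = 2*p + 9*q^2
(∇×B)₂ = ∂B₁/∂r − ∂B₃/∂p = -2*q
(∇×B)₃ = ∂B₂/∂p − ∂B₁/∂q = -3*q^2 + 5
∇×B = (2*p + 9*q^2, -2*q, -3*q^2 + 5)
At (-3, 2, -1): (30, -4, -7).

(30, -4, -7)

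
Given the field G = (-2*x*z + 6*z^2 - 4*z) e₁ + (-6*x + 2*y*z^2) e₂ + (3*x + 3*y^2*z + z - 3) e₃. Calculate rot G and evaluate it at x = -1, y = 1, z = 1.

(∇×G)₁ = ∂G₃/∂y − ∂G₂/∂z = 2*y*z
(∇×G)₂ = ∂G₁/∂z − ∂G₃/∂x = -2*x + 12*z - 7
(∇×G)₃ = ∂G₂/∂x − ∂G₁/∂y = -6
∇×G = (2*y*z, -2*x + 12*z - 7, -6)
At (-1, 1, 1): (2, 7, -6).

(2, 7, -6)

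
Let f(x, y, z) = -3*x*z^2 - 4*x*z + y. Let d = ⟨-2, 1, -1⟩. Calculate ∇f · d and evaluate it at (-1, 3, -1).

∂f/∂x = -3*z^2 - 4*z
∂f/∂y = 1
∂f/∂z = -6*x*z - 4*x
∇f at (-1, 3, -1) = (1, 1, -2)
∇f · d = (1)(-2) + (1)(1) + (-2)(-1) = 1

1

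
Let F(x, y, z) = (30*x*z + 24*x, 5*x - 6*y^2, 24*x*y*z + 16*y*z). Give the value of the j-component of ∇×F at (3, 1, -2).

138

(∇×F)_2 = ∂F₁/∂z − ∂F₃/∂x
= 30*x − (24*y*z)
= 30*x - 24*y*z
At (3, 1, -2): 138.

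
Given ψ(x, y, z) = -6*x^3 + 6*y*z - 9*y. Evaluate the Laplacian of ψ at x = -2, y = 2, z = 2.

∂²ψ/∂x² = -36*x
∂²ψ/∂y² = 0
∂²ψ/∂z² = 0
∇²ψ = -36*x
At (-2, 2, 2): 72.

72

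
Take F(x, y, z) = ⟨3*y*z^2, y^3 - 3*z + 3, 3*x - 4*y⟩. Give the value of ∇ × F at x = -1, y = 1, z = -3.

(∇×F)₁ = ∂F₃/∂y − ∂F₂/∂z = -1
(∇×F)₂ = ∂F₁/∂z − ∂F₃/∂x = 6*y*z - 3
(∇×F)₃ = ∂F₂/∂x − ∂F₁/∂y = -3*z^2
∇×F = (-1, 6*y*z - 3, -3*z^2)
At (-1, 1, -3): (-1, -21, -27).

(-1, -21, -27)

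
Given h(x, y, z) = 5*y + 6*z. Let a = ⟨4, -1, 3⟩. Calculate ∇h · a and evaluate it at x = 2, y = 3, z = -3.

13

∂h/∂x = 0
∂h/∂y = 5
∂h/∂z = 6
∇h at (2, 3, -3) = (0, 5, 6)
∇h · a = (0)(4) + (5)(-1) + (6)(3) = 13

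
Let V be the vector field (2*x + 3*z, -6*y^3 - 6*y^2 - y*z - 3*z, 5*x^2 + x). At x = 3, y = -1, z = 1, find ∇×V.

(2, -28, 0)

(∇×V)₁ = ∂V₃/∂y − ∂V₂/∂z = y + 3
(∇×V)₂ = ∂V₁/∂z − ∂V₃/∂x = -10*x + 2
(∇×V)₃ = ∂V₂/∂x − ∂V₁/∂y = 0
∇×V = (y + 3, -10*x + 2, 0)
At (3, -1, 1): (2, -28, 0).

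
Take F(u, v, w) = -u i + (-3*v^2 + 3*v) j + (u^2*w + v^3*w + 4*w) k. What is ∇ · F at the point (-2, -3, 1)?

1

∂F₁/∂u = -1
∂F₂/∂v = -6*v + 3
∂F₃/∂w = u^2 + v^3 + 4
∇·F = u^2 + v^3 - 6*v + 6
At (-2, -3, 1): 1.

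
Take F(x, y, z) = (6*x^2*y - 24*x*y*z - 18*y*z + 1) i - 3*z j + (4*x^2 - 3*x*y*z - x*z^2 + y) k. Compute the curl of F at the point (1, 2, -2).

(∇×F)₁ = ∂F₃/∂y − ∂F₂/∂z = -3*x*z + 4
(∇×F)₂ = ∂F₁/∂z − ∂F₃/∂x = -24*x*y - 8*x + 3*y*z - 18*y + z^2
(∇×F)₃ = ∂F₂/∂x − ∂F₁/∂y = -6*x^2 + 24*x*z + 18*z
∇×F = (-3*x*z + 4, -24*x*y - 8*x + 3*y*z - 18*y + z^2, -6*x^2 + 24*x*z + 18*z)
At (1, 2, -2): (10, -100, -90).

(10, -100, -90)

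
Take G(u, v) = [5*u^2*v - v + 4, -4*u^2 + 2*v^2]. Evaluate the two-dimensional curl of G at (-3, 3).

-20

∂G₂/∂u = -8*u
∂G₁/∂v = 5*u^2 - 1
Scalar curl = -5*u^2 - 8*u + 1
At (-3, 3): -20.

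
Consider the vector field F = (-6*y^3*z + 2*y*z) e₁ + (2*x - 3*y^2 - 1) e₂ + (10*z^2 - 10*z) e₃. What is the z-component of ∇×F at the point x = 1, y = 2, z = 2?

(∇×F)_3 = ∂F₂/∂x − ∂F₁/∂y
= 2 − (-18*y^2*z + 2*z)
= 18*y^2*z - 2*z + 2
At (1, 2, 2): 142.

142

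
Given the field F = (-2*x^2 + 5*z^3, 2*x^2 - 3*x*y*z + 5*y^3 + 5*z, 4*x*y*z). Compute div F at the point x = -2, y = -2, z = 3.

102

∂F₁/∂x = -4*x
∂F₂/∂y = -3*x*z + 15*y^2
∂F₃/∂z = 4*x*y
∇·F = 4*x*y - 3*x*z - 4*x + 15*y^2
At (-2, -2, 3): 102.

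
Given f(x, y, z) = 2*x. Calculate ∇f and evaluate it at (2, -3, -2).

(2, 0, 0)

∂f/∂x = 2
∂f/∂y = 0
∂f/∂z = 0
∇f = (2, 0, 0)
At (2, -3, -2): (2, 0, 0).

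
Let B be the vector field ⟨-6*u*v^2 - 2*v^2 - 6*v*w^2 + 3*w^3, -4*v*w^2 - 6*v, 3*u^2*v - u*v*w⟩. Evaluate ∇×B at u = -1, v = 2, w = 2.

(∇×B)₁ = ∂B₃/∂v − ∂B₂/∂w = 3*u^2 - u*w + 8*v*w
(∇×B)₂ = ∂B₁/∂w − ∂B₃/∂u = -6*u*v - 11*v*w + 9*w^2
(∇×B)₃ = ∂B₂/∂u − ∂B₁/∂v = 12*u*v + 4*v + 6*w^2
∇×B = (3*u^2 - u*w + 8*v*w, -6*u*v - 11*v*w + 9*w^2, 12*u*v + 4*v + 6*w^2)
At (-1, 2, 2): (37, 4, 8).

(37, 4, 8)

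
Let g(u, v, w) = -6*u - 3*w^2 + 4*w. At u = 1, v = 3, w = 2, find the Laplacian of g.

∂²g/∂u² = 0
∂²g/∂v² = 0
∂²g/∂w² = -6
∇²g = -6
At (1, 3, 2): -6.

-6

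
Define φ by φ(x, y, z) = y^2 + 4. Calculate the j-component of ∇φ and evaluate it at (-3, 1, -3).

(∇φ)_2 = ∂φ/∂y = 2*y
At (-3, 1, -3): 2.

2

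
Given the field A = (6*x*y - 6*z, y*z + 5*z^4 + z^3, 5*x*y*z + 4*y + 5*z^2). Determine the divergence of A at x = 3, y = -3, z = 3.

-30

∂A₁/∂x = 6*y
∂A₂/∂y = z
∂A₃/∂z = 5*x*y + 10*z
∇·A = 5*x*y + 6*y + 11*z
At (3, -3, 3): -30.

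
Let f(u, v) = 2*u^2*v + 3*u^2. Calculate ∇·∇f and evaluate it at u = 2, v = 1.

10

∂²f/∂u² = 2*(2*v + 3)
∂²f/∂v² = 0
∇²f = 4*v + 6
At (2, 1): 10.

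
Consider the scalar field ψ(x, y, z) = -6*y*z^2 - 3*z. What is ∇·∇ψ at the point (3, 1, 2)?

-12

∂²ψ/∂x² = 0
∂²ψ/∂y² = 0
∂²ψ/∂z² = -12*y
∇²ψ = -12*y
At (3, 1, 2): -12.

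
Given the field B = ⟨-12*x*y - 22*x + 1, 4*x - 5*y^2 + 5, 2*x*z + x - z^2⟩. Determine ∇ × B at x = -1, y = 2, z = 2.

(0, -5, -8)

(∇×B)₁ = ∂B₃/∂y − ∂B₂/∂z = 0
(∇×B)₂ = ∂B₁/∂z − ∂B₃/∂x = -2*z - 1
(∇×B)₃ = ∂B₂/∂x − ∂B₁/∂y = 12*x + 4
∇×B = (0, -2*z - 1, 12*x + 4)
At (-1, 2, 2): (0, -5, -8).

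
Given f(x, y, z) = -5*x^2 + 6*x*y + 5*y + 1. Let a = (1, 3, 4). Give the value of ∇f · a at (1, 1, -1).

29

∂f/∂x = -10*x + 6*y
∂f/∂y = 6*x + 5
∂f/∂z = 0
∇f at (1, 1, -1) = (-4, 11, 0)
∇f · a = (-4)(1) + (11)(3) + (0)(4) = 29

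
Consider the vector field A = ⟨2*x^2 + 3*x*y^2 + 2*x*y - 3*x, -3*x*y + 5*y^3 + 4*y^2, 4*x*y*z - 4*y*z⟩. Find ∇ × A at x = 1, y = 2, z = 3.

(∇×A)₁ = ∂A₃/∂y − ∂A₂/∂z = 4*x*z - 4*z
(∇×A)₂ = ∂A₁/∂z − ∂A₃/∂x = -4*y*z
(∇×A)₃ = ∂A₂/∂x − ∂A₁/∂y = -6*x*y - 2*x - 3*y
∇×A = (4*x*z - 4*z, -4*y*z, -6*x*y - 2*x - 3*y)
At (1, 2, 3): (0, -24, -20).

(0, -24, -20)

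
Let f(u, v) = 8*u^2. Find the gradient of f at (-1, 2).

(-16, 0)

∂f/∂u = 16*u
∂f/∂v = 0
∇f = (16*u, 0)
At (-1, 2): (-16, 0).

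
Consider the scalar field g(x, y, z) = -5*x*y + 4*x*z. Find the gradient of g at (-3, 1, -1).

∂g/∂x = -5*y + 4*z
∂g/∂y = -5*x
∂g/∂z = 4*x
∇g = (-5*y + 4*z, -5*x, 4*x)
At (-3, 1, -1): (-9, 15, -12).

(-9, 15, -12)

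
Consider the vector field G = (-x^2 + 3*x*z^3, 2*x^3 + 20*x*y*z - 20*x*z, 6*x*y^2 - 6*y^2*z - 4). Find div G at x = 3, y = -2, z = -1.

∂G₁/∂x = -2*x + 3*z^3
∂G₂/∂y = 20*x*z
∂G₃/∂z = -6*y^2
∇·G = 20*x*z - 2*x - 6*y^2 + 3*z^3
At (3, -2, -1): -93.

-93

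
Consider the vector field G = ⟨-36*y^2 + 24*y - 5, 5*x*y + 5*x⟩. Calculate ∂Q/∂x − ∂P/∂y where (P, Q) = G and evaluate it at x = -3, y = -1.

-96

∂G₂/∂x = 5*y + 5
∂G₁/∂y = -72*y + 24
Scalar curl = 77*y - 19
At (-3, -1): -96.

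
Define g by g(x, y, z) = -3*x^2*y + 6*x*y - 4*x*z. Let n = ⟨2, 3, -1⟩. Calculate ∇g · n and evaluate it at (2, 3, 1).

-36

∂g/∂x = -6*x*y + 6*y - 4*z
∂g/∂y = -3*x^2 + 6*x
∂g/∂z = -4*x
∇g at (2, 3, 1) = (-22, 0, -8)
∇g · n = (-22)(2) + (0)(3) + (-8)(-1) = -36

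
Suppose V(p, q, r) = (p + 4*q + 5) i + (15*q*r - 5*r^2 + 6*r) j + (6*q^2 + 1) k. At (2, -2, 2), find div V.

31

∂V₁/∂p = 1
∂V₂/∂q = 15*r
∂V₃/∂r = 0
∇·V = 15*r + 1
At (2, -2, 2): 31.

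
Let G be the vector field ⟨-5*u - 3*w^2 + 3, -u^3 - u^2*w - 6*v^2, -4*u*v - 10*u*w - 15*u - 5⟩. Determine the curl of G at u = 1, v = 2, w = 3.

(∇×G)₁ = ∂G₃/∂v − ∂G₂/∂w = u^2 - 4*u
(∇×G)₂ = ∂G₁/∂w − ∂G₃/∂u = 4*v + 4*w + 15
(∇×G)₃ = ∂G₂/∂u − ∂G₁/∂v = -3*u^2 - 2*u*w
∇×G = (u^2 - 4*u, 4*v + 4*w + 15, -3*u^2 - 2*u*w)
At (1, 2, 3): (-3, 35, -9).

(-3, 35, -9)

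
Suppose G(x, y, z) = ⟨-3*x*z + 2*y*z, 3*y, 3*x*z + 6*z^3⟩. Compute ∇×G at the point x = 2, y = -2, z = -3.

(0, -1, 6)

(∇×G)₁ = ∂G₃/∂y − ∂G₂/∂z = 0
(∇×G)₂ = ∂G₁/∂z − ∂G₃/∂x = -3*x + 2*y - 3*z
(∇×G)₃ = ∂G₂/∂x − ∂G₁/∂y = -2*z
∇×G = (0, -3*x + 2*y - 3*z, -2*z)
At (2, -2, -3): (0, -1, 6).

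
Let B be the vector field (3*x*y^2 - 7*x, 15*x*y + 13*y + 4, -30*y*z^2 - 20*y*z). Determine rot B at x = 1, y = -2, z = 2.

(-160, 0, -18)

(∇×B)₁ = ∂B₃/∂y − ∂B₂/∂z = -30*z^2 - 20*z
(∇×B)₂ = ∂B₁/∂z − ∂B₃/∂x = 0
(∇×B)₃ = ∂B₂/∂x − ∂B₁/∂y = -6*x*y + 15*y
∇×B = (-30*z^2 - 20*z, 0, -6*x*y + 15*y)
At (1, -2, 2): (-160, 0, -18).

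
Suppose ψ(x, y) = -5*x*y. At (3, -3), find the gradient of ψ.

∂ψ/∂x = -5*y
∂ψ/∂y = -5*x
∇ψ = (-5*y, -5*x)
At (3, -3): (15, -15).

(15, -15)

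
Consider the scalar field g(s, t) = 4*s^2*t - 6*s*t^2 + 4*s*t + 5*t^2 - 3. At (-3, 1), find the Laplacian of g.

∂²g/∂s² = 8*t
∂²g/∂t² = 2*(-6*s + 5)
∇²g = -12*s + 8*t + 10
At (-3, 1): 54.

54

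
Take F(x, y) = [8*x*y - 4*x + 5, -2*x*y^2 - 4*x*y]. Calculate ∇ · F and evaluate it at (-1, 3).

36

∂F₁/∂x = 8*y - 4
∂F₂/∂y = -4*x*y - 4*x
∇·F = -4*x*y - 4*x + 8*y - 4
At (-1, 3): 36.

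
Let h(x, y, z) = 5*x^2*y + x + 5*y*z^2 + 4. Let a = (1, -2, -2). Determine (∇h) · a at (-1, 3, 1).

∂h/∂x = 10*x*y + 1
∂h/∂y = 5*x^2 + 5*z^2
∂h/∂z = 10*y*z
∇h at (-1, 3, 1) = (-29, 10, 30)
∇h · a = (-29)(1) + (10)(-2) + (30)(-2) = -109

-109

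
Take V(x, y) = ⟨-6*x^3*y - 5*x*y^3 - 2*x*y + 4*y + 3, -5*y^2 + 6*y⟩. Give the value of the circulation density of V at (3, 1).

209

∂V₂/∂x = 0
∂V₁/∂y = -6*x^3 - 15*x*y^2 - 2*x + 4
Scalar curl = 6*x^3 + 15*x*y^2 + 2*x - 4
At (3, 1): 209.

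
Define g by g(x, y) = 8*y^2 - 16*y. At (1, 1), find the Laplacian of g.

16

∂²g/∂x² = 0
∂²g/∂y² = 16
∇²g = 16
At (1, 1): 16.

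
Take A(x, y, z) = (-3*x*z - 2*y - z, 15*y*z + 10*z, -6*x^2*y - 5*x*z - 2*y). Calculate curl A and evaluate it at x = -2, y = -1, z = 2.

(-21, 39, 2)

(∇×A)₁ = ∂A₃/∂y − ∂A₂/∂z = -6*x^2 - 15*y - 12
(∇×A)₂ = ∂A₁/∂z − ∂A₃/∂x = 12*x*y - 3*x + 5*z - 1
(∇×A)₃ = ∂A₂/∂x − ∂A₁/∂y = 2
∇×A = (-6*x^2 - 15*y - 12, 12*x*y - 3*x + 5*z - 1, 2)
At (-2, -1, 2): (-21, 39, 2).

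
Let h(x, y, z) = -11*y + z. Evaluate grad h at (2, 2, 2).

(0, -11, 1)

∂h/∂x = 0
∂h/∂y = -11
∂h/∂z = 1
∇h = (0, -11, 1)
At (2, 2, 2): (0, -11, 1).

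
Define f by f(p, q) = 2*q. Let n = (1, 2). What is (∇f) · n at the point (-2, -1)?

∂f/∂p = 0
∂f/∂q = 2
∇f at (-2, -1) = (0, 2)
∇f · n = (0)(1) + (2)(2) = 4

4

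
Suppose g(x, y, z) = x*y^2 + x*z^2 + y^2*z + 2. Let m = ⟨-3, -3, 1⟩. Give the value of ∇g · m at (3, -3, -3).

-63

∂g/∂x = y^2 + z^2
∂g/∂y = 2*x*y + 2*y*z
∂g/∂z = 2*x*z + y^2
∇g at (3, -3, -3) = (18, 0, -9)
∇g · m = (18)(-3) + (0)(-3) + (-9)(1) = -63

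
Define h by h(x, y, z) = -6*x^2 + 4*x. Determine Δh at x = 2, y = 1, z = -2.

-12

∂²h/∂x² = -12
∂²h/∂y² = 0
∂²h/∂z² = 0
∇²h = -12
At (2, 1, -2): -12.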